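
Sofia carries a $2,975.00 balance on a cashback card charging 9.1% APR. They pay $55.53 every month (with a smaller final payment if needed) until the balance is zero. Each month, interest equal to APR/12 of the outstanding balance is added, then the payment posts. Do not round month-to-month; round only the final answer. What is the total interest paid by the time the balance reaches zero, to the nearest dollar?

$857

Monthly rate r = 9.1%/12 = 0.758333% = 0.00758333.
Payoff takes n = ⌈−ln(1 − rB₀/P)/ln(1+r)⌉ = ⌈69.008⌉ = 70 payments; the last is $0.46.
Total paid = 69·$55.53 + $0.46 = $3,832.03.
Total interest = total paid − principal = $3,832.03 − $2,975.00 = $857.03.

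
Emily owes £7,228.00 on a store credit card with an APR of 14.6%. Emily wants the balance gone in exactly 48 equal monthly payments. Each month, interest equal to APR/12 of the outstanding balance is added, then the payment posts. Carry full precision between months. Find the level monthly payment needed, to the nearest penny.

£199.70

Monthly rate r = 14.6%/12 = 1.21667% = 0.0121667.
Level-payment amortization: P = B₀·r / (1 − (1+r)^(−n)) = 7228.00·0.0121667 / (1 − 1.01217^(−48)).
Denominator 1 − (1+r)^(−48) = 0.44036802.
P = 87.9407 / 0.44036802 ≈ 199.70.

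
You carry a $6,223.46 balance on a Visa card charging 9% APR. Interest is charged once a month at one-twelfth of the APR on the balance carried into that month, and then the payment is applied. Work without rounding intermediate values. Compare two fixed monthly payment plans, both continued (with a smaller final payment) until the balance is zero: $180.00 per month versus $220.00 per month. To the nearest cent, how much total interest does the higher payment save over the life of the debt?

$210.04

Monthly rate r = 9%/12 = 0.75% = 0.0075.
At $180.00/mo: n = ⌈−ln(1 − rB₀/P)/ln(1+r)⌉ = 41 payments (last $31.26); total interest = total paid − $6,223.46 = $1,007.80.
At $220.00/mo: 32 payments (last $201.22); total interest $797.76.
Interest saved = $1,007.80 − $797.76 = $210.04.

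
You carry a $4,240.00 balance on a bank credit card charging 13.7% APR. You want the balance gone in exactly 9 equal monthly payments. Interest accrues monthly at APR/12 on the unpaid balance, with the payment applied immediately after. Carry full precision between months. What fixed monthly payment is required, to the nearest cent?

Monthly rate r = 13.7%/12 = 1.14167% = 0.0114167.
Level-payment amortization: P = B₀·r / (1 − (1+r)^(−n)) = 4240.00·0.0114167 / (1 − 1.01142^(−9)).
Denominator 1 − (1+r)^(−9) = 0.0971220498.
P = 48.4067 / 0.0971220498 ≈ 498.41.

$498.41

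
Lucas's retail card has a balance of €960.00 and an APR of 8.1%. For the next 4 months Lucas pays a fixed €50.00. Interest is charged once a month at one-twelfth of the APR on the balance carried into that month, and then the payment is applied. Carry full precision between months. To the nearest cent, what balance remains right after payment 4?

€784.15

Monthly rate r = 8.1%/12 = 0.675% = 0.00675.
Each month: B ← B·(1+r) − €50.00.
Month 1: interest €6.48; balance after payment €916.48.
Month 2: interest €6.19; balance after payment €872.67.
Month 3: interest €5.89; balance after payment €828.56.
Month 4: interest €5.59; balance after payment €784.15.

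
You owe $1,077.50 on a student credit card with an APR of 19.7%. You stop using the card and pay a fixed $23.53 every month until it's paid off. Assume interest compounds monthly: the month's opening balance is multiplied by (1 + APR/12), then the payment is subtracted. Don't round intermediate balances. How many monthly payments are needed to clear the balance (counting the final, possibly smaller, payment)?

86 payments

Monthly rate r = 19.7%/12 = 1.64167% = 0.0164167.
Recurrence: B ← B·(1+r) − $23.53.
Month 1: interest $17.69; balance after payment $1,071.66.
Month 2: interest $17.59; balance after payment $1,065.72.
Closed form: n = −ln(1 − rB₀/P)/ln(1+r) = −ln(0.24824)/ln(1.01642) ≈ 85.570, so the balance reaches zero during payment 86.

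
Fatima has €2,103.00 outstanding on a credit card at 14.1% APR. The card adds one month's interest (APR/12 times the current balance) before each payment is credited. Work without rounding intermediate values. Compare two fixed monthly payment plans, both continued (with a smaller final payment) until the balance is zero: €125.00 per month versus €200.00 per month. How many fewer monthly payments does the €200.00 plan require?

7 fewer payments

Monthly rate r = 14.1%/12 = 1.175% = 0.01175.
At €125.00/mo: n = ⌈−ln(1 − rB₀/P)/ln(1+r)⌉ = 19 payments (last €106.92); total interest = total paid − €2,103.00 = €253.92.
At €200.00/mo: 12 payments (last €58.12); total interest €155.12.
Payments saved = 19 − 12 = 7.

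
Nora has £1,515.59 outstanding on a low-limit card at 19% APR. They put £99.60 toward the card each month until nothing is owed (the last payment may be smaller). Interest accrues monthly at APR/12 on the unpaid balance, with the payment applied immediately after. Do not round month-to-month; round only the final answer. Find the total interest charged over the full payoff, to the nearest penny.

Monthly rate r = 19%/12 = 1.58333% = 0.0158333.
Payoff takes n = ⌈−ln(1 − rB₀/P)/ln(1+r)⌉ = ⌈17.548⌉ = 18 payments; the last is £54.76.
Total paid = 17·£99.60 + £54.76 = £1,747.96.
Total interest = total paid − principal = £1,747.96 − £1,515.59 = £232.37.

£232.37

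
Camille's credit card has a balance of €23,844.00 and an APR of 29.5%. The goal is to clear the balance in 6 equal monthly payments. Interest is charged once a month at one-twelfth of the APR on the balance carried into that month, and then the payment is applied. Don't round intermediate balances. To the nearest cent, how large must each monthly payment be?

€4,322.85

Monthly rate r = 29.5%/12 = 2.45833% = 0.0245833.
Level-payment amortization: P = B₀·r / (1 − (1+r)^(−n)) = 23844.00·0.0245833 / (1 − 1.02458^(−6)).
Denominator 1 − (1+r)^(−6) = 0.135596975.
P = 586.165 / 0.135596975 ≈ 4322.85.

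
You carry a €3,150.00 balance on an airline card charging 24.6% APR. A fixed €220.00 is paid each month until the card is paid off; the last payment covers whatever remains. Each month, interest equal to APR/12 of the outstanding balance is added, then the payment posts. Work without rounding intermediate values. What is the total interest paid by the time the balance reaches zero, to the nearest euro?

€617

Monthly rate r = 24.6%/12 = 2.05% = 0.0205.
Payoff takes n = ⌈−ln(1 − rB₀/P)/ln(1+r)⌉ = ⌈17.123⌉ = 18 payments; the last is €27.22.
Total paid = 17·€220.00 + €27.22 = €3,767.22.
Total interest = total paid − principal = €3,767.22 − €3,150.00 = €617.22.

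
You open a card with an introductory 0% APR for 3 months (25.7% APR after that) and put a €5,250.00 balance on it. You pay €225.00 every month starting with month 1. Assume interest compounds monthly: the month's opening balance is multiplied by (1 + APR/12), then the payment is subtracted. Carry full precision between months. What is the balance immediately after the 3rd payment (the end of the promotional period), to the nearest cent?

€4,575.00

Promo months 1–3 at r₀ = 0%/12 = 0; months 4+ at r₁ = 25.7%/12 = 0.0214167.
After month 3 (no interest yet): B = €5,250.00 − 3·€225.00 = €4,575.00.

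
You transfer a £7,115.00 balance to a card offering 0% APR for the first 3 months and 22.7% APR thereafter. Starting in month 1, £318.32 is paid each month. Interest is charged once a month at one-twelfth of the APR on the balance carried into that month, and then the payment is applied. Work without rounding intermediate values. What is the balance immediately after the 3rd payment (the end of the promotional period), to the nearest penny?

Promo months 1–3 at r₀ = 0%/12 = 0; months 4+ at r₁ = 22.7%/12 = 0.0189167.
After month 3 (no interest yet): B = £7,115.00 − 3·£318.32 = £6,160.04.

£6,160.04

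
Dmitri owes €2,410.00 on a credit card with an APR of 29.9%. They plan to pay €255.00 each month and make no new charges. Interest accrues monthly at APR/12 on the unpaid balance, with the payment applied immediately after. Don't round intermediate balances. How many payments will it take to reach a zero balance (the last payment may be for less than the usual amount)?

11 payments

Monthly rate r = 29.9%/12 = 2.49167% = 0.0249167.
Recurrence: B ← B·(1+r) − €255.00.
Month 1: interest €60.05; balance after payment €2,215.05.
Month 2: interest €55.19; balance after payment €2,015.24.
Closed form: n = −ln(1 − rB₀/P)/ln(1+r) = −ln(0.76451)/ln(1.02492) ≈ 10.910, so the balance reaches zero during payment 11.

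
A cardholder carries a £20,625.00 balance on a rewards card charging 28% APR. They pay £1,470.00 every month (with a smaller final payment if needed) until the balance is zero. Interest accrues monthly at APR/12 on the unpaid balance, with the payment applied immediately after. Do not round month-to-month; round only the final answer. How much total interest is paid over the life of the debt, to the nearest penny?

Monthly rate r = 28%/12 = 2.33333% = 0.0233333.
Payoff takes n = ⌈−ln(1 − rB₀/P)/ln(1+r)⌉ = ⌈17.194⌉ = 18 payments; the last is £287.31.
Total paid = 17·£1,470.00 + £287.31 = £25,277.31.
Total interest = total paid − principal = £25,277.31 − £20,625.00 = £4,652.31.

£4,652.31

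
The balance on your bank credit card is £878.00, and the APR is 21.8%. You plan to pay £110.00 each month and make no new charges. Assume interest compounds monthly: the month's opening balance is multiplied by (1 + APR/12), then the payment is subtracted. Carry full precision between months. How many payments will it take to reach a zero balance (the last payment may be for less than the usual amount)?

9 months

Monthly rate r = 21.8%/12 = 1.81667% = 0.0181667.
Recurrence: B ← B·(1+r) − £110.00.
Month 1: interest £15.95; balance after payment £783.95.
Month 2: interest £14.24; balance after payment £688.19.
Closed form: n = −ln(1 − rB₀/P)/ln(1+r) = −ln(0.855)/ln(1.01817) ≈ 8.701, so the balance reaches zero during payment 9.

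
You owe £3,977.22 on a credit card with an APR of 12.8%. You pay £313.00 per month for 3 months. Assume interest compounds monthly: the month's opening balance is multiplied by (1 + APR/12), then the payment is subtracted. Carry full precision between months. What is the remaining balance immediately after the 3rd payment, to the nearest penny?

£3,156.80

Monthly rate r = 12.8%/12 = 1.06667% = 0.0106667.
Each month: B ← B·(1+r) − £313.00.
Month 1: interest £42.42; balance after payment £3,706.64.
Month 2: interest £39.54; balance after payment £3,433.18.
Month 3: interest £36.62; balance after payment £3,156.80.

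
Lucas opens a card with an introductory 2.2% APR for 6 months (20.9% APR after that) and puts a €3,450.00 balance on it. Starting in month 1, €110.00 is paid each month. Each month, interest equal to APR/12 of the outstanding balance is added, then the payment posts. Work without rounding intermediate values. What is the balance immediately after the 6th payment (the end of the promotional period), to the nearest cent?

€2,825.09

Promo months 1–6 at r₀ = 2.2%/12 = 0.00183333; months 7+ at r₁ = 20.9%/12 = 0.0174167.
After month 6: iterate B ← B·(1+r₀) − €110.00 for 6 months → €2,825.09.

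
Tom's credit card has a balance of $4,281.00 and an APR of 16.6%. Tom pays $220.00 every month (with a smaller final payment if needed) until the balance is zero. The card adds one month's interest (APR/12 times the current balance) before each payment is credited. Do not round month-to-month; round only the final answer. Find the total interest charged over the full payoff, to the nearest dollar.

Monthly rate r = 16.6%/12 = 1.38333% = 0.0138333.
Payoff takes n = ⌈−ln(1 − rB₀/P)/ln(1+r)⌉ = ⌈22.826⌉ = 23 payments; the last is $181.91.
Total paid = 22·$220.00 + $181.91 = $5,021.91.
Total interest = total paid − principal = $5,021.91 − $4,281.00 = $740.91.

$741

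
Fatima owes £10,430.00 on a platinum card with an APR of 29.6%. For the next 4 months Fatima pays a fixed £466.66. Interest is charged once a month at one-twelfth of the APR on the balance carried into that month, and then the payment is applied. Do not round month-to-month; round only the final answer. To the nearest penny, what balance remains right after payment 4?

£9,560.95

Monthly rate r = 29.6%/12 = 2.46667% = 0.0246667.
Each month: B ← B·(1+r) − £466.66.
Month 1: interest £257.27; balance after payment £10,220.61.
Month 2: interest £252.11; balance after payment £10,006.06.
Month 3: interest £246.82; balance after payment £9,786.22.
Month 4: interest £241.39; balance after payment £9,560.95.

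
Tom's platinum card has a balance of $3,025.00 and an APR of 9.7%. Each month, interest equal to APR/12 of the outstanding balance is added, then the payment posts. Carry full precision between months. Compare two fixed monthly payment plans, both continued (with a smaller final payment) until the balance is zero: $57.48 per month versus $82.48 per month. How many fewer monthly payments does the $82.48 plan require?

25 fewer payments

Monthly rate r = 9.7%/12 = 0.808333% = 0.00808333.
At $57.48/mo: n = ⌈−ln(1 − rB₀/P)/ln(1+r)⌉ = 69 payments (last $47.35); total interest = total paid − $3,025.00 = $930.99.
At $82.48/mo: 44 payments (last $55.86); total interest $577.50.
Payments saved = 69 − 44 = 25.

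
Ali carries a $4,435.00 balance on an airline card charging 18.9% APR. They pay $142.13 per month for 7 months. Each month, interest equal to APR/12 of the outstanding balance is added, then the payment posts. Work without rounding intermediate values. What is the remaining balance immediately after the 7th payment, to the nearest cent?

Monthly rate r = 18.9%/12 = 1.575% = 0.01575.
Each month: B ← B·(1+r) − $142.13.
Month 1: interest $69.85; balance after payment $4,362.72.
Month 2: interest $68.71; balance after payment $4,289.30.
Month 3: interest $67.56; balance after payment $4,214.73.
Month 4: interest $66.38; balance after payment $4,138.98.
Month 5: interest $65.19; balance after payment $4,062.04.
Month 6: interest $63.98; balance after payment $3,983.89.
Month 7: interest $62.75; balance after payment $3,904.51.

$3,904.51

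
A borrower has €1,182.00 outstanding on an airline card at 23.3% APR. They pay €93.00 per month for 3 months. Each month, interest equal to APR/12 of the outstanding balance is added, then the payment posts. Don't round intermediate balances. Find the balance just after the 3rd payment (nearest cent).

€967.74

Monthly rate r = 23.3%/12 = 1.94167% = 0.0194167.
Each month: B ← B·(1+r) − €93.00.
Month 1: interest €22.95; balance after payment €1,111.95.
Month 2: interest €21.59; balance after payment €1,040.54.
Month 3: interest €20.20; balance after payment €967.74.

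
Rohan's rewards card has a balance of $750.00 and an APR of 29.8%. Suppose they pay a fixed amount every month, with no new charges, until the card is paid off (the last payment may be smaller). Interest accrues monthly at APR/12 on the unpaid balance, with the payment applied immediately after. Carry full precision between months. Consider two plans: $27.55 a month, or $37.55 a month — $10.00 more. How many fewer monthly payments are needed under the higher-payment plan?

Monthly rate r = 29.8%/12 = 2.48333% = 0.0248333.
At $27.55/mo: n = ⌈−ln(1 − rB₀/P)/ln(1+r)⌉ = 46 payments (last $26.18); total interest = total paid − $750.00 = $515.93.
At $37.55/mo: 28 payments (last $35.05); total interest $298.90.
Payments saved = 46 − 28 = 18.

18 fewer payments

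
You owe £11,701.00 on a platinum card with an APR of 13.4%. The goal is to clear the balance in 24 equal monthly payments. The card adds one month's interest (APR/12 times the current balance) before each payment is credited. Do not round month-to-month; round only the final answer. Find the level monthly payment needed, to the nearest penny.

£558.49

Monthly rate r = 13.4%/12 = 1.11667% = 0.0111667.
Level-payment amortization: P = B₀·r / (1 − (1+r)^(−n)) = 11701.00·0.0111667 / (1 − 1.01117^(−24)).
Denominator 1 − (1+r)^(−24) = 0.233955268.
P = 130.661 / 0.233955268 ≈ 558.49.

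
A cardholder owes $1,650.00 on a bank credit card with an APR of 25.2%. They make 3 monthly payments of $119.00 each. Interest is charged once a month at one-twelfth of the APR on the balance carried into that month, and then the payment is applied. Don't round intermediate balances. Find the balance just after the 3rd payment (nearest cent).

Monthly rate r = 25.2%/12 = 2.1% = 0.021.
Each month: B ← B·(1+r) − $119.00.
Month 1: interest $34.65; balance after payment $1,565.65.
Month 2: interest $32.88; balance after payment $1,479.53.
Month 3: interest $31.07; balance after payment $1,391.60.

$1,391.60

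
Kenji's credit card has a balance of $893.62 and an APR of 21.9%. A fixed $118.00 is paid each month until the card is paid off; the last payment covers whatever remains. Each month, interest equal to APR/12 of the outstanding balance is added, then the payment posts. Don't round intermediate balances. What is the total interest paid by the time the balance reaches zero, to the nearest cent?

Monthly rate r = 21.9%/12 = 1.825% = 0.01825.
Payoff takes n = ⌈−ln(1 − rB₀/P)/ln(1+r)⌉ = ⌈8.224⌉ = 9 payments; the last is $26.66.
Total paid = 8·$118.00 + $26.66 = $970.66.
Total interest = total paid − principal = $970.66 − $893.62 = $77.04.

$77.04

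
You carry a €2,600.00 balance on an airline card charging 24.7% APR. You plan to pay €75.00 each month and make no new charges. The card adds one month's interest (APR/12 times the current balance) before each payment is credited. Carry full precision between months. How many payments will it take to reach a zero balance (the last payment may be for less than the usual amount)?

Monthly rate r = 24.7%/12 = 2.05833% = 0.0205833.
Recurrence: B ← B·(1+r) − €75.00.
Month 1: interest €53.52; balance after payment €2,578.52.
Month 2: interest €53.07; balance after payment €2,556.59.
Closed form: n = −ln(1 − rB₀/P)/ln(1+r) = −ln(0.28644)/ln(1.02058) ≈ 61.362, so the balance reaches zero during payment 62.

62 months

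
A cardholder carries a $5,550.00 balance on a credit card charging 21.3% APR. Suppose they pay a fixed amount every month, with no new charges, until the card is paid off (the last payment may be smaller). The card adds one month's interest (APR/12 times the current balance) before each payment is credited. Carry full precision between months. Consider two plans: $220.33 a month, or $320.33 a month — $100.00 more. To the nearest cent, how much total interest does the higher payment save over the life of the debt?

$730.37

Monthly rate r = 21.3%/12 = 1.775% = 0.01775.
At $220.33/mo: n = ⌈−ln(1 − rB₀/P)/ln(1+r)⌉ = 34 payments (last $150.57); total interest = total paid − $5,550.00 = $1,871.46.
At $320.33/mo: 21 payments (last $284.49); total interest $1,141.09.
Interest saved = $1,871.46 − $1,141.09 = $730.37.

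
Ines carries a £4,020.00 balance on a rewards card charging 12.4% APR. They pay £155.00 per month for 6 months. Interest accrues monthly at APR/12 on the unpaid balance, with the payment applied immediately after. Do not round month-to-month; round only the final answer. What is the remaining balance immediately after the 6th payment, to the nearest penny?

Monthly rate r = 12.4%/12 = 1.03333% = 0.0103333.
Each month: B ← B·(1+r) − £155.00.
Month 1: interest £41.54; balance after payment £3,906.54.
Month 2: interest £40.37; balance after payment £3,791.91.
Month 3: interest £39.18; balance after payment £3,676.09.
Month 4: interest £37.99; balance after payment £3,559.08.
Month 5: interest £36.78; balance after payment £3,440.85.
Month 6: interest £35.56; balance after payment £3,321.41.

£3,321.41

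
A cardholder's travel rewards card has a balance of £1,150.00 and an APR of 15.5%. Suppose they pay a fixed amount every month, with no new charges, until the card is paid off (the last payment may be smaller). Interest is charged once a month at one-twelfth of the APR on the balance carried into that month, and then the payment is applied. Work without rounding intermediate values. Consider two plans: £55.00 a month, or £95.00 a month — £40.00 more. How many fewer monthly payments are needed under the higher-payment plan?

11 fewer payments

Monthly rate r = 15.5%/12 = 1.29167% = 0.0129167.
At £55.00/mo: n = ⌈−ln(1 − rB₀/P)/ln(1+r)⌉ = 25 payments (last £29.23); total interest = total paid − £1,150.00 = £199.23.
At £95.00/mo: 14 payments (last £23.71); total interest £108.71.
Payments saved = 25 − 14 = 11.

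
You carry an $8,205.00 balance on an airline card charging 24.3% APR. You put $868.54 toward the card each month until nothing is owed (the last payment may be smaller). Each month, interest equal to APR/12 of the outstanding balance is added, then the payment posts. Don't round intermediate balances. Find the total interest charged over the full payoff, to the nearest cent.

$995.87

Monthly rate r = 24.3%/12 = 2.025% = 0.02025.
Payoff takes n = ⌈−ln(1 − rB₀/P)/ln(1+r)⌉ = ⌈10.591⌉ = 11 payments; the last is $515.47.
Total paid = 10·$868.54 + $515.47 = $9,200.87.
Total interest = total paid − principal = $9,200.87 − $8,205.00 = $995.87.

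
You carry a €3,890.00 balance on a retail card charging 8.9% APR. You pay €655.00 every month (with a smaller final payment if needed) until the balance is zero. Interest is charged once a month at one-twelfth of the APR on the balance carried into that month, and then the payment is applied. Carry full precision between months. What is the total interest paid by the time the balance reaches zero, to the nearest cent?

Monthly rate r = 8.9%/12 = 0.741667% = 0.00741667.
Payoff takes n = ⌈−ln(1 − rB₀/P)/ln(1+r)⌉ = ⌈6.096⌉ = 7 payments; the last is €63.22.
Total paid = 6·€655.00 + €63.22 = €3,993.22.
Total interest = total paid − principal = €3,993.22 − €3,890.00 = €103.22.

€103.22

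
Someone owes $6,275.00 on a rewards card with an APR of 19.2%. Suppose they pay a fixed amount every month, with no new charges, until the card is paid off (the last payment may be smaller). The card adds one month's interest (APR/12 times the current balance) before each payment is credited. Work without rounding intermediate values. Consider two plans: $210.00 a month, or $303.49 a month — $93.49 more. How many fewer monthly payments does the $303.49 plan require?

Monthly rate r = 19.2%/12 = 1.6% = 0.016.
At $210.00/mo: n = ⌈−ln(1 − rB₀/P)/ln(1+r)⌉ = 41 payments (last $202.95); total interest = total paid − $6,275.00 = $2,327.95.
At $303.49/mo: 26 payments (last $93.54); total interest $1,405.79.
Payments saved = 41 − 26 = 15.

15 fewer payments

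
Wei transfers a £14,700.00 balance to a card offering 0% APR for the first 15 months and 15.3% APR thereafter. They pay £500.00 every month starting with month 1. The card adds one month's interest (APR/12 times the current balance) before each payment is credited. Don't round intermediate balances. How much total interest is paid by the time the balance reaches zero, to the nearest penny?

Promo months 1–15 at r₀ = 0%/12 = 0; months 16+ at r₁ = 15.3%/12 = 0.01275.
After month 15 (no interest yet): B = £14,700.00 − 15·£500.00 = £7,200.00.
Then at r₁ with £500.00/mo: n₂ = −ln(1 − r₁·B/P)/ln(1+r₁) ≈ 16.01 → 17 more payments.
Total paid = 31·£500.00 + £5.58 = £15,505.58; interest = £15,505.58 − £14,700.00 = £805.58.

£805.58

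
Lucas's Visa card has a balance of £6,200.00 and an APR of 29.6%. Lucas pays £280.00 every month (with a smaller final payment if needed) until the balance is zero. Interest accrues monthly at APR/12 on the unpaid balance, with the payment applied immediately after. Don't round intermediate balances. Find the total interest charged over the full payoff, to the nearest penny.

Monthly rate r = 29.6%/12 = 2.46667% = 0.0246667.
Payoff takes n = ⌈−ln(1 − rB₀/P)/ln(1+r)⌉ = ⌈32.424⌉ = 33 payments; the last is £119.44.
Total paid = 32·£280.00 + £119.44 = £9,079.44.
Total interest = total paid − principal = £9,079.44 − £6,200.00 = £2,879.44.

£2,879.44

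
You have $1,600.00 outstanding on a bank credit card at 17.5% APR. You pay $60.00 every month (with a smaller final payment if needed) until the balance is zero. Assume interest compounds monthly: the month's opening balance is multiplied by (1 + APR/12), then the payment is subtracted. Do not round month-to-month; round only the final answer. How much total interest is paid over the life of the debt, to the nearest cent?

Monthly rate r = 17.5%/12 = 1.45833% = 0.0145833.
Payoff takes n = ⌈−ln(1 − rB₀/P)/ln(1+r)⌉ = ⌈34.015⌉ = 35 payments; the last is $0.93.
Total paid = 34·$60.00 + $0.93 = $2,040.93.
Total interest = total paid − principal = $2,040.93 − $1,600.00 = $440.93.

$440.93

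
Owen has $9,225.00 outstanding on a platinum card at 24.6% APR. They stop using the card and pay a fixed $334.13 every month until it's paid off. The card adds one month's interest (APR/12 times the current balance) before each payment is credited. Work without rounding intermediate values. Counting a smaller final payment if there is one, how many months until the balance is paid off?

42 payments

Monthly rate r = 24.6%/12 = 2.05% = 0.0205.
Recurrence: B ← B·(1+r) − $334.13.
Month 1: interest $189.11; balance after payment $9,079.98.
Month 2: interest $186.14; balance after payment $8,931.99.
Closed form: n = −ln(1 − rB₀/P)/ln(1+r) = −ln(0.43402)/ln(1.0205) ≈ 41.132, so the balance reaches zero during payment 42.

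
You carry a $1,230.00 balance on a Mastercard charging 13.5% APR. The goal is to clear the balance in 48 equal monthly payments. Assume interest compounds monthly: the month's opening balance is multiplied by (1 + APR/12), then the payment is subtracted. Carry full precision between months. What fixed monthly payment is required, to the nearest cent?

Monthly rate r = 13.5%/12 = 1.125% = 0.01125.
Level-payment amortization: P = B₀·r / (1 − (1+r)^(−n)) = 1230.00·0.01125 / (1 − 1.01125^(−48)).
Denominator 1 − (1+r)^(−48) = 0.415492163.
P = 13.8375 / 0.415492163 ≈ 33.30.

$33.30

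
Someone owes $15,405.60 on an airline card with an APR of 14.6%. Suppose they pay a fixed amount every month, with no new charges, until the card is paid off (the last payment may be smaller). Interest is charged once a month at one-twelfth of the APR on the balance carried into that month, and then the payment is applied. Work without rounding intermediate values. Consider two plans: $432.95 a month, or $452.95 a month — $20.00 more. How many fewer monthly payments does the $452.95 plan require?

Monthly rate r = 14.6%/12 = 1.21667% = 0.0121667.
At $432.95/mo: n = ⌈−ln(1 − rB₀/P)/ln(1+r)⌉ = 47 payments (last $393.10); total interest = total paid − $15,405.60 = $4,903.20.
At $452.95/mo: 45 payments (last $75.54); total interest $4,599.74.
Payments saved = 47 − 45 = 2.

2 fewer payments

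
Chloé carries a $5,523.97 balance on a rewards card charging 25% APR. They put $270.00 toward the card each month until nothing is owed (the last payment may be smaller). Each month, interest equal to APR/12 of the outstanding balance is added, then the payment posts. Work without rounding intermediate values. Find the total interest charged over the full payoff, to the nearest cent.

Monthly rate r = 25%/12 = 2.08333% = 0.0208333.
Payoff takes n = ⌈−ln(1 − rB₀/P)/ln(1+r)⌉ = ⌈26.942⌉ = 27 payments; the last is $254.57.
Total paid = 26·$270.00 + $254.57 = $7,274.57.
Total interest = total paid − principal = $7,274.57 − $5,523.97 = $1,750.60.

$1,750.60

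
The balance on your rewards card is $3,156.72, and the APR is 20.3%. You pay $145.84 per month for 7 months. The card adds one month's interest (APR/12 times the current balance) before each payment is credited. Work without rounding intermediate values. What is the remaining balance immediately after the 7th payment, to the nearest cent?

$2,475.87

Monthly rate r = 20.3%/12 = 1.69167% = 0.0169167.
Each month: B ← B·(1+r) − $145.84.
Month 1: interest $53.40; balance after payment $3,064.28.
Month 2: interest $51.84; balance after payment $2,970.28.
Month 3: interest $50.25; balance after payment $2,874.69.
Month 4: interest $48.63; balance after payment $2,777.48.
Month 5: interest $46.99; balance after payment $2,678.62.
Month 6: interest $45.31; balance after payment $2,578.09.
Month 7: interest $43.61; balance after payment $2,475.87.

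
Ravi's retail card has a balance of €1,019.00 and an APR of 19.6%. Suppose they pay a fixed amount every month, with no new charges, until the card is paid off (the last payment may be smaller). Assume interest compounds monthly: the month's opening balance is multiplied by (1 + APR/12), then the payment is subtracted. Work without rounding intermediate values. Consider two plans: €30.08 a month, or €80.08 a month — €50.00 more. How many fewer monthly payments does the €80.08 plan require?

35 fewer payments

Monthly rate r = 19.6%/12 = 1.63333% = 0.0163333.
At €30.08/mo: n = ⌈−ln(1 − rB₀/P)/ln(1+r)⌉ = 50 payments (last €22.38); total interest = total paid − €1,019.00 = €477.30.
At €80.08/mo: 15 payments (last €30.65); total interest €132.77.
Payments saved = 50 − 15 = 35.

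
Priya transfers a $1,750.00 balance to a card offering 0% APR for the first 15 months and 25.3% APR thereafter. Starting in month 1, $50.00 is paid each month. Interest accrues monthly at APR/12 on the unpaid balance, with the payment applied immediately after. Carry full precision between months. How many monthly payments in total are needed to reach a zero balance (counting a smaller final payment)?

42 payments

Promo months 1–15 at r₀ = 0%/12 = 0; months 16+ at r₁ = 25.3%/12 = 0.0210833.
After month 15 (no interest yet): B = $1,750.00 − 15·$50.00 = $1,000.00.
Then at r₁ with $50.00/mo: n₂ = −ln(1 − r₁·B/P)/ln(1+r₁) ≈ 26.25 → 27 more payments.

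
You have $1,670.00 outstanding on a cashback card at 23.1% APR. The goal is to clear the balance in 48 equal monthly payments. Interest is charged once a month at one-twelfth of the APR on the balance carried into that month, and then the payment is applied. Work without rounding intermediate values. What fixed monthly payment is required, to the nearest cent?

Monthly rate r = 23.1%/12 = 1.925% = 0.01925.
Level-payment amortization: P = B₀·r / (1 − (1+r)^(−n)) = 1670.00·0.01925 / (1 − 1.01925^(−48)).
Denominator 1 − (1+r)^(−48) = 0.599571082.
P = 32.1475 / 0.599571082 ≈ 53.62.

$53.62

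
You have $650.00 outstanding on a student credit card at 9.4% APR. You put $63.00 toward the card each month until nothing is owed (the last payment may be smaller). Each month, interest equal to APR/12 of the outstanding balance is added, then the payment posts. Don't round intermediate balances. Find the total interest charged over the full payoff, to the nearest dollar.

$30

Monthly rate r = 9.4%/12 = 0.783333% = 0.00783333.
Payoff takes n = ⌈−ln(1 − rB₀/P)/ln(1+r)⌉ = ⌈10.800⌉ = 11 payments; the last is $50.46.
Total paid = 10·$63.00 + $50.46 = $680.46.
Total interest = total paid − principal = $680.46 − $650.00 = $30.46.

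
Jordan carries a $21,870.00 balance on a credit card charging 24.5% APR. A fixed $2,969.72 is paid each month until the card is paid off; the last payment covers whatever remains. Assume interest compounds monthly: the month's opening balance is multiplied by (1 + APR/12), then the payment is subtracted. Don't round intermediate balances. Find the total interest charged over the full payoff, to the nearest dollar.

Monthly rate r = 24.5%/12 = 2.04167% = 0.0204167.
Payoff takes n = ⌈−ln(1 − rB₀/P)/ln(1+r)⌉ = ⌈8.062⌉ = 9 payments; the last is $185.18.
Total paid = 8·$2,969.72 + $185.18 = $23,942.94.
Total interest = total paid − principal = $23,942.94 − $21,870.00 = $2,072.94.

$2,073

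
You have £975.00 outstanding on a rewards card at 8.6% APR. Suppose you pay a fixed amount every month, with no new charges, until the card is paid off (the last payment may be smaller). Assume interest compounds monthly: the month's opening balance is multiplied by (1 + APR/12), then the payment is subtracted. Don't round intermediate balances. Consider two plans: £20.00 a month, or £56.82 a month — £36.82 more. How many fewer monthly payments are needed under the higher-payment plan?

42 fewer payments

Monthly rate r = 8.6%/12 = 0.716667% = 0.00716667.
At £20.00/mo: n = ⌈−ln(1 − rB₀/P)/ln(1+r)⌉ = 61 payments (last £3.81); total interest = total paid − £975.00 = £228.81.
At £56.82/mo: 19 payments (last £21.38); total interest £69.14.
Payments saved = 61 − 19 = 42.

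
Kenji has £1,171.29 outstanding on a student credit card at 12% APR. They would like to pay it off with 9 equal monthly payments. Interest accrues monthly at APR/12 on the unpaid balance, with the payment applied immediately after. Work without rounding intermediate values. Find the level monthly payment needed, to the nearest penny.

£136.74

Monthly rate r = 12%/12 = 1% = 0.01.
Level-payment amortization: P = B₀·r / (1 − (1+r)^(−n)) = 1171.29·0.01 / (1 − 1.01^(−9)).
Denominator 1 − (1+r)^(−9) = 0.0856601758.
P = 11.7129 / 0.0856601758 ≈ 136.74.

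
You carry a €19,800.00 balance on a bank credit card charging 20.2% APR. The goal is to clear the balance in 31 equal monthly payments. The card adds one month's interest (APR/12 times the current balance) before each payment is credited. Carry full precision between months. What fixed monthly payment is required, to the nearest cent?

Monthly rate r = 20.2%/12 = 1.68333% = 0.0168333.
Level-payment amortization: P = B₀·r / (1 − (1+r)^(−n)) = 19800.00·0.0168333 / (1 − 1.01683^(−31)).
Denominator 1 − (1+r)^(−31) = 0.403985278.
P = 333.3 / 0.403985278 ≈ 825.03.

€825.03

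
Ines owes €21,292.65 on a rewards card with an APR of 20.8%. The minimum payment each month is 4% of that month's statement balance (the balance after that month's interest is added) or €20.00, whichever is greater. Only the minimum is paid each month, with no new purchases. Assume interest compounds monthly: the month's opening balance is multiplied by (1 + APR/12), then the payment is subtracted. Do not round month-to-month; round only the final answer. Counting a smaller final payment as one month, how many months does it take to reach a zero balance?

Monthly rate r = 20.8%/12 = 1.73333% = 0.0173333.
While 4% of the post-interest balance exceeds €20.00, each month B ← (B·(1+r))·(1 − 0.04), i.e. B shrinks by the factor (1+r)·0.96 = 0.97664.
This holds for months 1–160. Entering month 161 the balance is €485.01; 4% of the post-interest balance is now below €20.00, so the flat €20.00 minimum applies from here.
From month 161 a fixed €20.00 at rate r clears €485.01 in 32 more payments. Total: 160 + 32 = 192 months.

192 months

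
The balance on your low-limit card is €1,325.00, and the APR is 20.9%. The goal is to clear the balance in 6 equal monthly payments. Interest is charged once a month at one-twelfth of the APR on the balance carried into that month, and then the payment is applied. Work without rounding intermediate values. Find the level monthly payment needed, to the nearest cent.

€234.49

Monthly rate r = 20.9%/12 = 1.74167% = 0.0174167.
Level-payment amortization: P = B₀·r / (1 − (1+r)^(−n)) = 1325.00·0.0174167 / (1 − 1.01742^(−6)).
Denominator 1 − (1+r)^(−6) = 0.0984145095.
P = 23.0771 / 0.0984145095 ≈ 234.49.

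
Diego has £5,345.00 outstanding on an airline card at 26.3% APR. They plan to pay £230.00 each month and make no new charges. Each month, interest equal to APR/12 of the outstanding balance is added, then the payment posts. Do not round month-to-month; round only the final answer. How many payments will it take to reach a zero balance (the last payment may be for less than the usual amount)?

33 payments

Monthly rate r = 26.3%/12 = 2.19167% = 0.0219167.
Recurrence: B ← B·(1+r) − £230.00.
Month 1: interest £117.14; balance after payment £5,232.14.
Month 2: interest £114.67; balance after payment £5,116.82.
Closed form: n = −ln(1 − rB₀/P)/ln(1+r) = −ln(0.49068)/ln(1.02192) ≈ 32.840, so the balance reaches zero during payment 33.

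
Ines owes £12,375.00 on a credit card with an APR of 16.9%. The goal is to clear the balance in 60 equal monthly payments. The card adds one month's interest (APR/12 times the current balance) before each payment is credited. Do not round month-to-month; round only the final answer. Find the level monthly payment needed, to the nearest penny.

£306.89

Monthly rate r = 16.9%/12 = 1.40833% = 0.0140833.
Level-payment amortization: P = B₀·r / (1 − (1+r)^(−n)) = 12375.00·0.0140833 / (1 − 1.01408^(−60)).
Denominator 1 − (1+r)^(−60) = 0.567902955.
P = 174.281 / 0.567902955 ≈ 306.89.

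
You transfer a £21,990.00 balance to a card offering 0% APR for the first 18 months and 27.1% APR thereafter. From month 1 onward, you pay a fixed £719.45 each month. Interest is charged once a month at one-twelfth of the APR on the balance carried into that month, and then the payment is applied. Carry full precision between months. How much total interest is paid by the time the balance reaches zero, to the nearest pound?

Promo months 1–18 at r₀ = 0%/12 = 0; months 19+ at r₁ = 27.1%/12 = 0.0225833.
After month 18 (no interest yet): B = £21,990.00 − 18·£719.45 = £9,039.90.
Then at r₁ with £719.45/mo: n₂ = −ln(1 − r₁·B/P)/ln(1+r₁) ≈ 14.94 → 15 more payments.
Total paid = 32·£719.45 + £679.87 = £23,702.27; interest = £23,702.27 − £21,990.00 = £1,712.27.

£1,712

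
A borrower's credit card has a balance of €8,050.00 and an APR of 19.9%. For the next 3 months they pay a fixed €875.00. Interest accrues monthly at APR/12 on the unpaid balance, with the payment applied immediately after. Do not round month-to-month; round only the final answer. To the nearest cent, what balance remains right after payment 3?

€5,788.39

Monthly rate r = 19.9%/12 = 1.65833% = 0.0165833.
Each month: B ← B·(1+r) − €875.00.
Month 1: interest €133.50; balance after payment €7,308.50.
Month 2: interest €121.20; balance after payment €6,554.70.
Month 3: interest €108.70; balance after payment €5,788.39.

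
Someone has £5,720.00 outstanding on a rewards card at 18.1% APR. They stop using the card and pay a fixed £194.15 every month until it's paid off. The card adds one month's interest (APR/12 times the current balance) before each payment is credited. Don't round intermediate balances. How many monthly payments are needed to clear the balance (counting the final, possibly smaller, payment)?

Monthly rate r = 18.1%/12 = 1.50833% = 0.0150833.
Recurrence: B ← B·(1+r) − £194.15.
Month 1: interest £86.28; balance after payment £5,612.13.
Month 2: interest £84.65; balance after payment £5,502.63.
Closed form: n = −ln(1 − rB₀/P)/ln(1+r) = −ln(0.55562)/ln(1.01508) ≈ 39.255, so the balance reaches zero during payment 40.

40 payments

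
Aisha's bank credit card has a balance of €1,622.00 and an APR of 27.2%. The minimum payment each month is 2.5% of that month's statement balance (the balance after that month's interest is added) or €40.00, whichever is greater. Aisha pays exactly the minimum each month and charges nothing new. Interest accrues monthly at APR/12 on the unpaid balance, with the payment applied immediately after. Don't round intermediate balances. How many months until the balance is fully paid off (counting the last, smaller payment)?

110 months

Monthly rate r = 27.2%/12 = 2.26667% = 0.0226667.
While 2.5% of the post-interest balance exceeds €40.00, each month B ← (B·(1+r))·(1 − 0.025), i.e. B shrinks by the factor (1+r)·0.975 = 0.9971.
This holds for months 1–13. Entering month 14 the balance is €1,561.90; 2.5% of the post-interest balance is now below €40.00, so the flat €40.00 minimum applies from here.
From month 14 a fixed €40.00 at rate r clears €1,561.90 in 97 more payments. Total: 13 + 97 = 110 months.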